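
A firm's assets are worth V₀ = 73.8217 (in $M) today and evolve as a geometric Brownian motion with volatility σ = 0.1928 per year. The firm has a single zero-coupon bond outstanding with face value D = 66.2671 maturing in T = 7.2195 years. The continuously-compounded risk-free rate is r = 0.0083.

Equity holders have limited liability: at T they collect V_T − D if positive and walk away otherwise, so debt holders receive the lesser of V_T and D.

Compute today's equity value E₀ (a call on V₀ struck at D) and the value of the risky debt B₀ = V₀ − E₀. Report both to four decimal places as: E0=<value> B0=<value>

E0=20.3327 B0=53.4890

d₁ = [ln(V₀/D) + (r + σ²/2)T] / (σ√T)
   = [ln(73.8217/66.2671) + (0.0083 + 0.5·0.1928²)·7.2195] / (0.1928·√7.2195)
   = [0.107959 + 0.194103] / 0.518037 = 0.583090
d₂ = d₁ − σ√T = 0.583090 − 0.518037 = 0.065053
N(d₁) = 0.720084,  N(d₂) = 0.525934,  e^(−rT) = 0.941838
E₀ = V₀·N(d₁) − D·e^(−rT)·N(d₂)
   = 73.8217·0.720084 − 66.2671·0.941838·0.525934 = 20.332730
B₀ = V₀ − E₀ = 73.8217 − 20.332730 = 53.488970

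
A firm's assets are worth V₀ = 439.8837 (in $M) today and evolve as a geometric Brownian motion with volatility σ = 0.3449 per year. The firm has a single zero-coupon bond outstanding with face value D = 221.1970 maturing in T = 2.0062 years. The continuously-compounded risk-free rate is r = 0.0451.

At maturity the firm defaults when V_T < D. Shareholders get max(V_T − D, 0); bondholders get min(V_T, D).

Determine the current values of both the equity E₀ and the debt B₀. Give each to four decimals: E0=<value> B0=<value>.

E0=241.1928 B0=198.6909

d₁ = [ln(V₀/D) + (r + σ²/2)T] / (σ√T)
   = [ln(439.8837/221.1970) + (0.0451 + 0.5·0.3449²)·2.0062] / (0.3449·√2.0062)
   = [0.687457 + 0.209804] / 0.488518 = 1.836701
d₂ = d₁ − σ√T = 1.836701 − 0.488518 = 1.348184
N(d₁) = 0.966873,  N(d₂) = 0.911200,  e^(−rT) = 0.913493
E₀ = V₀·N(d₁) − D·e^(−rT)·N(d₂)
   = 439.8837·0.966873 − 221.1970·0.913493·0.911200 = 241.192802
B₀ = V₀ − E₀ = 439.8837 − 241.192802 = 198.690898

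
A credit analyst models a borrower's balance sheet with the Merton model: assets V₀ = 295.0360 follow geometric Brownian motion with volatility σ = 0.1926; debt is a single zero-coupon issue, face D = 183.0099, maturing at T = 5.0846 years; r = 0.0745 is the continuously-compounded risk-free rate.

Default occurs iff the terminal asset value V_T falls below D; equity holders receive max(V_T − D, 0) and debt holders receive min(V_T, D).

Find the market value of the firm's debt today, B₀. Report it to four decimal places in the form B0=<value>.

d₁ = [ln(V₀/D) + (r + σ²/2)T] / (σ√T)
   = [ln(295.0360/183.0099) + (0.0745 + 0.5·0.1926²)·5.0846] / (0.1926·√5.0846)
   = [0.477557 + 0.473109] / 0.434295 = 2.188987
d₂ = d₁ − σ√T = 2.188987 − 0.434295 = 1.754692
N(d₁) = 0.985701,  N(d₂) = 0.960344,  e^(−rT) = 0.684681
E₀ = V₀·N(d₁) − D·e^(−rT)·N(d₂)
   = 295.0360·0.985701 − 183.0099·0.684681·0.960344 = 170.482996
B₀ = V₀ − E₀ = 295.0360 − 170.482996 = 124.553004

B0=124.5530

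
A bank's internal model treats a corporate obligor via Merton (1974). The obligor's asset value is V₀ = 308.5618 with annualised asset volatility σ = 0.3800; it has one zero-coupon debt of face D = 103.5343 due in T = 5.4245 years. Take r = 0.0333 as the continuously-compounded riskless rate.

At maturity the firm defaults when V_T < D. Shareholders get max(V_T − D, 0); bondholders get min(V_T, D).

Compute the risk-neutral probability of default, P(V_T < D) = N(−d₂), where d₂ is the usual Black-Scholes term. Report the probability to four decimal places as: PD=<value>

PD=0.1598

d₁ = [ln(V₀/D) + (r + σ²/2)T] / (σ√T)
   = [ln(308.5618/103.5343) + (0.0333 + 0.5·0.3800²)·5.4245] / (0.3800·√5.4245)
   = [1.092019 + 0.572285] / 0.885041 = 1.880482
d₂ = d₁ − σ√T = 1.880482 − 0.885041 = 0.995441
risk-neutral PD = N(−d₂) = N(-0.995441) = 0.159761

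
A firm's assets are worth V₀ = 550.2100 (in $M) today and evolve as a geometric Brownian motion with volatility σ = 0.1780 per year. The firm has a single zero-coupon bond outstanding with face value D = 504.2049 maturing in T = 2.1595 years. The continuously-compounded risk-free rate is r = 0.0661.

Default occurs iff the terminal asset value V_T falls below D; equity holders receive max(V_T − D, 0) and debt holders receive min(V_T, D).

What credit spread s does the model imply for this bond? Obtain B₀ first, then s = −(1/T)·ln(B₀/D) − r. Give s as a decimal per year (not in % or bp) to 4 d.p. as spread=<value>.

d₁ = [ln(V₀/D) + (r + σ²/2)T] / (σ√T)
   = [ln(550.2100/504.2049) + (0.0661 + 0.5·0.1780²)·2.1595] / (0.1780·√2.1595)
   = [0.087317 + 0.176954] / 0.261575 = 1.010306
d₂ = d₁ − σ√T = 1.010306 − 0.261575 = 0.748731
N(d₁) = 0.843826,  N(d₂) = 0.772990,  e^(−rT) = 0.866977
E₀ = V₀·N(d₁) − D·e^(−rT)·N(d₂)
   = 550.2100·0.843826 − 504.2049·0.866977·0.772990 = 126.380987
B₀ = V₀ − E₀ = 550.2100 − 126.380987 = 423.829013
spread = −(1/T)·ln(B₀/D) − r = −(1/2.1595)·ln(423.829013/504.2049) − 0.0661 = 0.01431335

spread=0.0143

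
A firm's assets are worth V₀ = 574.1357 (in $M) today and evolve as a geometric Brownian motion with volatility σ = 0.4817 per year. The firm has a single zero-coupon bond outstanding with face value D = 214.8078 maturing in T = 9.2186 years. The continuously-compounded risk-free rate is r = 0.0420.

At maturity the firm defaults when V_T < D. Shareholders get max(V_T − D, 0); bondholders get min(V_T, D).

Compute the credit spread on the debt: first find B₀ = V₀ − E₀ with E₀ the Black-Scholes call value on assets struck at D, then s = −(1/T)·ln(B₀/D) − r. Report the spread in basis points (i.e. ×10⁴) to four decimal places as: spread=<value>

d₁ = [ln(V₀/D) + (r + σ²/2)T] / (σ√T)
   = [ln(574.1357/214.8078) + (0.0420 + 0.5·0.4817²)·9.2186] / (0.4817·√9.2186)
   = [0.983122 + 1.456700] / 1.462545 = 1.668203
d₂ = d₁ − σ√T = 1.668203 − 1.462545 = 0.205659
N(d₁) = 0.952362,  N(d₂) = 0.581471,  e^(−rT) = 0.678968
E₀ = V₀·N(d₁) − D·e^(−rT)·N(d₂)
   = 574.1357·0.952362 − 214.8078·0.678968·0.581471 = 461.979001
B₀ = V₀ − E₀ = 574.1357 − 461.979001 = 112.156699
spread = −(1/T)·ln(B₀/D) − r = −(1/9.2186)·ln(112.156699/214.8078) − 0.0420 = 0.02849299
in basis points: 0.02849299 × 10⁴ = 284.9299 bp

spread=284.9299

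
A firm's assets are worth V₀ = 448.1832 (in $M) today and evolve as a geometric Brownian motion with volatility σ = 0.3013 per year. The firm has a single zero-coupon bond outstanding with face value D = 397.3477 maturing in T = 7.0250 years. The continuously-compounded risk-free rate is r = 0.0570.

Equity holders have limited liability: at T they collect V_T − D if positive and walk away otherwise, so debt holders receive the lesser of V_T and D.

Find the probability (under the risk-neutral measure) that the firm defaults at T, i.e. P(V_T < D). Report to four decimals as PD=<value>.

d₁ = [ln(V₀/D) + (r + σ²/2)T] / (σ√T)
   = [ln(448.1832/397.3477) + (0.0570 + 0.5·0.3013²)·7.0250] / (0.3013·√7.0250)
   = [0.120390 + 0.719296] / 0.798587 = 1.051465
d₂ = d₁ − σ√T = 1.051465 − 0.798587 = 0.252877
risk-neutral PD = N(−d₂) = N(-0.252877) = 0.400181

PD=0.4002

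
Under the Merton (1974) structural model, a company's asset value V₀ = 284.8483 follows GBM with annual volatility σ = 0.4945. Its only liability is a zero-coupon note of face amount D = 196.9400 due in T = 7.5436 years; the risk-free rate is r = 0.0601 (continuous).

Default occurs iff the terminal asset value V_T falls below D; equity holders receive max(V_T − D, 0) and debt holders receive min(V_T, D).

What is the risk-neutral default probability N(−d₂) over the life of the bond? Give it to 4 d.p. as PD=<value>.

PD=0.5293

d₁ = [ln(V₀/D) + (r + σ²/2)T] / (σ√T)
   = [ln(284.8483/196.9400) + (0.0601 + 0.5·0.4945²)·7.5436] / (0.4945·√7.5436)
   = [0.369058 + 1.375690] / 1.358175 = 1.284627
d₂ = d₁ − σ√T = 1.284627 − 1.358175 = -0.073548
risk-neutral PD = N(−d₂) = N(0.073548) = 0.529315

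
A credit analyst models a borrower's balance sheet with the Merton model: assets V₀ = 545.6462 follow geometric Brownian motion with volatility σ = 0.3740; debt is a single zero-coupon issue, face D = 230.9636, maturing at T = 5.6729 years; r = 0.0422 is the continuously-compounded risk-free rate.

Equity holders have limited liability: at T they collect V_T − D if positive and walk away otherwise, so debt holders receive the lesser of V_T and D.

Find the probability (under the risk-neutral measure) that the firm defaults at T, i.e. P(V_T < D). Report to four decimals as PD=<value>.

d₁ = [ln(V₀/D) + (r + σ²/2)T] / (σ√T)
   = [ln(545.6462/230.9636) + (0.0422 + 0.5·0.3740²)·5.6729] / (0.3740·√5.6729)
   = [0.859711 + 0.636148] / 0.890788 = 1.679254
d₂ = d₁ − σ√T = 1.679254 − 0.890788 = 0.788466
risk-neutral PD = N(−d₂) = N(-0.788466) = 0.215212

PD=0.2152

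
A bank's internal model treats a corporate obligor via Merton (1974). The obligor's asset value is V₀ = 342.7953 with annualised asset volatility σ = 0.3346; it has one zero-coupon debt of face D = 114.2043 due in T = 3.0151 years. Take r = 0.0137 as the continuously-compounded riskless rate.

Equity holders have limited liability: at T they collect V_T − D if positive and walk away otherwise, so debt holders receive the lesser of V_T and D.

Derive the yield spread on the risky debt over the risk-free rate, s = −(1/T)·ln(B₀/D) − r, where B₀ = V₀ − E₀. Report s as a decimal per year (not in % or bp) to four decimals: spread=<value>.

spread=0.0031

d₁ = [ln(V₀/D) + (r + σ²/2)T] / (σ√T)
   = [ln(342.7953/114.2043) + (0.0137 + 0.5·0.3346²)·3.0151] / (0.3346·√3.0151)
   = [1.099145 + 0.210088] / 0.581001 = 2.253409
d₂ = d₁ − σ√T = 2.253409 − 0.581001 = 1.672408
N(d₁) = 0.987883,  N(d₂) = 0.952778,  e^(−rT) = 0.959535
E₀ = V₀·N(d₁) − D·e^(−rT)·N(d₂)
   = 342.7953·0.987883 − 114.2043·0.959535·0.952778 = 234.233496
B₀ = V₀ − E₀ = 342.7953 − 234.233496 = 108.561804
spread = −(1/T)·ln(B₀/D) − r = −(1/3.0151)·ln(108.561804/114.2043) − 0.0137 = 0.00310519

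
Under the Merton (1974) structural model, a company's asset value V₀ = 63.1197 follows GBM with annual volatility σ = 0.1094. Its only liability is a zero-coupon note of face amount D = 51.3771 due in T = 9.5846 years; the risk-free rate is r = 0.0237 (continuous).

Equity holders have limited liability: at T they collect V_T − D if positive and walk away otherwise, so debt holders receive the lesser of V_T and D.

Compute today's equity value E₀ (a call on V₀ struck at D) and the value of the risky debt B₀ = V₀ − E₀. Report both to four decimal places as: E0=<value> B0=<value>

d₁ = [ln(V₀/D) + (r + σ²/2)T] / (σ√T)
   = [ln(63.1197/51.3771) + (0.0237 + 0.5·0.1094²)·9.5846] / (0.1094·√9.5846)
   = [0.205840 + 0.284511] / 0.338692 = 1.447782
d₂ = d₁ − σ√T = 1.447782 − 0.338692 = 1.109090
N(d₁) = 0.926161,  N(d₂) = 0.866304,  e^(−rT) = 0.796797
E₀ = V₀·N(d₁) − D·e^(−rT)·N(d₂)
   = 63.1197·0.926161 − 51.3771·0.796797·0.866304 = 22.994985
B₀ = V₀ − E₀ = 63.1197 − 22.994985 = 40.124715

E0=22.9950 B0=40.1247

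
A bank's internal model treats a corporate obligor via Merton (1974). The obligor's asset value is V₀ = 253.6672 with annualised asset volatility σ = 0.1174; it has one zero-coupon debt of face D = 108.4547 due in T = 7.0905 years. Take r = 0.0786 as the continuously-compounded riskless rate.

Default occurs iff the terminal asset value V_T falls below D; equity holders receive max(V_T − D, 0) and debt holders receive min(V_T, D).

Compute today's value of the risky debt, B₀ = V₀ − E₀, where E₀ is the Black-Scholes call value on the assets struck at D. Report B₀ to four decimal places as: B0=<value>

d₁ = [ln(V₀/D) + (r + σ²/2)T] / (σ√T)
   = [ln(253.6672/108.4547) + (0.0786 + 0.5·0.1174²)·7.0905] / (0.1174·√7.0905)
   = [0.849691 + 0.606177] / 0.312613 = 4.657097
d₂ = d₁ − σ√T = 4.657097 − 0.312613 = 4.344484
N(d₁) = 0.999998,  N(d₂) = 0.999993,  e^(−rT) = 0.572746
E₀ = V₀·N(d₁) − D·e^(−rT)·N(d₂)
   = 253.6672·0.999998 − 108.4547·0.572746·0.999993 = 191.550253
B₀ = V₀ − E₀ = 253.6672 − 191.550253 = 62.116947

B0=62.1169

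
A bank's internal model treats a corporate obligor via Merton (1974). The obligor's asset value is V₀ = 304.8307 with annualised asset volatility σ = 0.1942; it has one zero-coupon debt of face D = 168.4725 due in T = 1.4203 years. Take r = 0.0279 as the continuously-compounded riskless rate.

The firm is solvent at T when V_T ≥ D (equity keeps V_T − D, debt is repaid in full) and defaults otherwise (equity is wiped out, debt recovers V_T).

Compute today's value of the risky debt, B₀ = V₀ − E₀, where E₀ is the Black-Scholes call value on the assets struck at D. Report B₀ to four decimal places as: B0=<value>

d₁ = [ln(V₀/D) + (r + σ²/2)T] / (σ√T)
   = [ln(304.8307/168.4725) + (0.0279 + 0.5·0.1942²)·1.4203] / (0.1942·√1.4203)
   = [0.592984 + 0.066409] / 0.231440 = 2.849082
d₂ = d₁ − σ√T = 2.849082 − 0.231440 = 2.617641
N(d₁) = 0.997808,  N(d₂) = 0.995573,  e^(−rT) = 0.961148
E₀ = V₀·N(d₁) − D·e^(−rT)·N(d₂)
   = 304.8307·0.997808 − 168.4725·0.961148·0.995573 = 142.952187
B₀ = V₀ − E₀ = 304.8307 − 142.952187 = 161.878513

B0=161.8785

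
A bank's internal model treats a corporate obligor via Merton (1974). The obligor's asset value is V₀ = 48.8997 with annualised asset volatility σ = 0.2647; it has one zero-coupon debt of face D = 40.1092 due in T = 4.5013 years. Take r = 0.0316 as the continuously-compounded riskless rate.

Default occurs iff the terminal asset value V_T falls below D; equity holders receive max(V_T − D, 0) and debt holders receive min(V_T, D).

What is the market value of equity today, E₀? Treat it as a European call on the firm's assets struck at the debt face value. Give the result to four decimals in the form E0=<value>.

d₁ = [ln(V₀/D) + (r + σ²/2)T] / (σ√T)
   = [ln(48.8997/40.1092) + (0.0316 + 0.5·0.2647²)·4.5013] / (0.2647·√4.5013)
   = [0.198166 + 0.299935] / 0.561595 = 0.886940
d₂ = d₁ − σ√T = 0.886940 − 0.561595 = 0.325346
N(d₁) = 0.812444,  N(d₂) = 0.627540,  e^(−rT) = 0.867412
E₀ = V₀·N(d₁) − D·e^(−rT)·N(d₂)
   = 48.8997·0.812444 − 40.1092·0.867412·0.627540 = 17.895408

E0=17.8954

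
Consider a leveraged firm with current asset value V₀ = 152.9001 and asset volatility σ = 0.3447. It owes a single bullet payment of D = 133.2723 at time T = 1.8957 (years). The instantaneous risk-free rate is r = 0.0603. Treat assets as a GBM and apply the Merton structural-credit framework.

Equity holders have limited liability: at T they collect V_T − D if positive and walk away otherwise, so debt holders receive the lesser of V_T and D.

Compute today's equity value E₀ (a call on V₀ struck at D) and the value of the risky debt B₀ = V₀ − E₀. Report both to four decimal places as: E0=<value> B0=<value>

E0=45.9163 B0=106.9838

d₁ = [ln(V₀/D) + (r + σ²/2)T] / (σ√T)
   = [ln(152.9001/133.2723) + (0.0603 + 0.5·0.3447²)·1.8957] / (0.3447·√1.8957)
   = [0.137390 + 0.226932] / 0.474598 = 0.767645
d₂ = d₁ − σ√T = 0.767645 − 0.474598 = 0.293047
N(d₁) = 0.778651,  N(d₂) = 0.615257,  e^(−rT) = 0.891981
E₀ = V₀·N(d₁) − D·e^(−rT)·N(d₂)
   = 152.9001·0.778651 − 133.2723·0.891981·0.615257 = 45.916336
B₀ = V₀ − E₀ = 152.9001 − 45.916336 = 106.983764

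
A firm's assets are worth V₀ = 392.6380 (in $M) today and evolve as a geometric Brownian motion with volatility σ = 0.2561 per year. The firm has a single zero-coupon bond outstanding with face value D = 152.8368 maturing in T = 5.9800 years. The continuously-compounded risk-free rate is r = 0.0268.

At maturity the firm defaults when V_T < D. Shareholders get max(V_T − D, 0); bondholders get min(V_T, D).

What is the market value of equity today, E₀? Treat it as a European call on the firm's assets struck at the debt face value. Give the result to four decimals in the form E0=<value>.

d₁ = [ln(V₀/D) + (r + σ²/2)T] / (σ√T)
   = [ln(392.6380/152.8368) + (0.0268 + 0.5·0.2561²)·5.9800] / (0.2561·√5.9800)
   = [0.943517 + 0.356370] / 0.626268 = 2.075609
d₂ = d₁ − σ√T = 2.075609 − 0.626268 = 1.449341
N(d₁) = 0.981035,  N(d₂) = 0.926379,  e^(−rT) = 0.851919
E₀ = V₀·N(d₁) − D·e^(−rT)·N(d₂)
   = 392.6380·0.981035 − 152.8368·0.851919·0.926379 = 264.572856

E0=264.5729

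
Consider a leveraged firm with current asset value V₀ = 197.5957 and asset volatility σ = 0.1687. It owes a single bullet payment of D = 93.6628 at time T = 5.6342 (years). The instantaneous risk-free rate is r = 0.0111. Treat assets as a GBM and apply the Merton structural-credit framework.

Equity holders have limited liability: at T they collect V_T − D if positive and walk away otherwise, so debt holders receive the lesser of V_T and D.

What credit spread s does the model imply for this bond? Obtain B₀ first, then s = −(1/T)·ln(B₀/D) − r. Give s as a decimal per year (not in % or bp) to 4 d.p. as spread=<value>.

d₁ = [ln(V₀/D) + (r + σ²/2)T] / (σ√T)
   = [ln(197.5957/93.6628) + (0.0111 + 0.5·0.1687²)·5.6342] / (0.1687·√5.6342)
   = [0.746522 + 0.142713] / 0.400434 = 2.220678
d₂ = d₁ − σ√T = 2.220678 − 0.400434 = 1.820243
N(d₁) = 0.986814,  N(d₂) = 0.965639,  e^(−rT) = 0.939376
E₀ = V₀·N(d₁) − D·e^(−rT)·N(d₂)
   = 197.5957·0.986814 − 93.6628·0.939376·0.965639 = 110.028788
B₀ = V₀ − E₀ = 197.5957 − 110.028788 = 87.566912
spread = −(1/T)·ln(B₀/D) − r = −(1/5.6342)·ln(87.566912/93.6628) − 0.0111 = 0.00084453

spread=0.0008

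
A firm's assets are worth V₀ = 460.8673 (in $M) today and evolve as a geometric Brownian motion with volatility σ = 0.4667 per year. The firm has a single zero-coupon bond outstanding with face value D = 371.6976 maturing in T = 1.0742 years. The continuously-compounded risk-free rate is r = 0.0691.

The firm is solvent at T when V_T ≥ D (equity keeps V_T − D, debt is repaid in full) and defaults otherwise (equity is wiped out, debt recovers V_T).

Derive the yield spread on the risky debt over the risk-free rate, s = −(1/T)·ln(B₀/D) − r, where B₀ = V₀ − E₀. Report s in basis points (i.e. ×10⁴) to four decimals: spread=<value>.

spread=909.8962

d₁ = [ln(V₀/D) + (r + σ²/2)T] / (σ√T)
   = [ln(460.8673/371.6976) + (0.0691 + 0.5·0.4667²)·1.0742] / (0.4667·√1.0742)
   = [0.215030 + 0.191212] / 0.483705 = 0.839855
d₂ = d₁ − σ√T = 0.839855 − 0.483705 = 0.356150
N(d₁) = 0.799505,  N(d₂) = 0.639136,  e^(−rT) = 0.928461
E₀ = V₀·N(d₁) − D·e^(−rT)·N(d₂)
   = 460.8673·0.799505 − 371.6976·0.928461·0.639136 = 147.895731
B₀ = V₀ − E₀ = 460.8673 − 147.895731 = 312.971569
spread = −(1/T)·ln(B₀/D) − r = −(1/1.0742)·ln(312.971569/371.6976) − 0.0691 = 0.09098962
in basis points: 0.09098962 × 10⁴ = 909.8962 bp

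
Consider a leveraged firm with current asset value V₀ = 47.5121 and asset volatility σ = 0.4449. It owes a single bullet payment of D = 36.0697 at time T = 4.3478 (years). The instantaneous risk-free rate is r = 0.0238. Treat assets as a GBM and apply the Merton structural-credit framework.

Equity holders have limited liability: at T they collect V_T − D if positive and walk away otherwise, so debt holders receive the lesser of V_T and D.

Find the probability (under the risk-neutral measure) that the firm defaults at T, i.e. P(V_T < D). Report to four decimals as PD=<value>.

d₁ = [ln(V₀/D) + (r + σ²/2)T] / (σ√T)
   = [ln(47.5121/36.0697) + (0.0238 + 0.5·0.4449²)·4.3478] / (0.4449·√4.3478)
   = [0.275531 + 0.533771] / 0.927678 = 0.872395
d₂ = d₁ − σ√T = 0.872395 − 0.927678 = -0.055282
risk-neutral PD = N(−d₂) = N(0.055282) = 0.522043

PD=0.5220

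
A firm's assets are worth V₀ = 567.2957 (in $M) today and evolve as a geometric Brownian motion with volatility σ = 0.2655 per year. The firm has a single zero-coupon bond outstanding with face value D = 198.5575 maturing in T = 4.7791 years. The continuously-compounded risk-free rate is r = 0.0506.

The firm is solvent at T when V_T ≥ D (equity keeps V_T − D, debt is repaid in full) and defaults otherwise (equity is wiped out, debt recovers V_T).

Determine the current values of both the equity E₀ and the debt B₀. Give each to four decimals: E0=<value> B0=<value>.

d₁ = [ln(V₀/D) + (r + σ²/2)T] / (σ√T)
   = [ln(567.2957/198.5575) + (0.0506 + 0.5·0.2655²)·4.7791] / (0.2655·√4.7791)
   = [1.049802 + 0.410262] / 0.580414 = 2.515559
d₂ = d₁ − σ√T = 2.515559 − 0.580414 = 1.935145
N(d₁) = 0.994058,  N(d₂) = 0.973514,  e^(−rT) = 0.785196
E₀ = V₀·N(d₁) − D·e^(−rT)·N(d₂)
   = 567.2957·0.994058 − 198.5575·0.785196·0.973514 = 412.147627
B₀ = V₀ − E₀ = 567.2957 − 412.147627 = 155.148073

E0=412.1476 B0=155.1481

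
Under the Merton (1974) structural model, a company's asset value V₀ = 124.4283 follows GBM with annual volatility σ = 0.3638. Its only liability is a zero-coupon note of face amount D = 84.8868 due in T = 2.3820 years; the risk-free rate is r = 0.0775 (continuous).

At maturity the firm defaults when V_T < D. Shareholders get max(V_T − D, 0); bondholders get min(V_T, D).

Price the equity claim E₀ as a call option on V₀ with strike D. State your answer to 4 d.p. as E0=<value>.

E0=58.0463

d₁ = [ln(V₀/D) + (r + σ²/2)T] / (σ√T)
   = [ln(124.4283/84.8868) + (0.0775 + 0.5·0.3638²)·2.3820] / (0.3638·√2.3820)
   = [0.382411 + 0.342234] / 0.561479 = 1.290601
d₂ = d₁ − σ√T = 1.290601 − 0.561479 = 0.729122
N(d₁) = 0.901579,  N(d₂) = 0.767036,  e^(−rT) = 0.831433
E₀ = V₀·N(d₁) − D·e^(−rT)·N(d₂)
   = 124.4283·0.901579 − 84.8868·0.831433·0.767036 = 58.046303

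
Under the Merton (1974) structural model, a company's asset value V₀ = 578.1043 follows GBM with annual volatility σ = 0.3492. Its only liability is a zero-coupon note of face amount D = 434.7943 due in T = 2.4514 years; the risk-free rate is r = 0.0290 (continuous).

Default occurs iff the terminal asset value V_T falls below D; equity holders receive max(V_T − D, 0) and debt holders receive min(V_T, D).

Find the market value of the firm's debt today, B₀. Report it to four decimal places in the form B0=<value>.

B0=364.7655

d₁ = [ln(V₀/D) + (r + σ²/2)T] / (σ√T)
   = [ln(578.1043/434.7943) + (0.0290 + 0.5·0.3492²)·2.4514] / (0.3492·√2.4514)
   = [0.284881 + 0.220553] / 0.546741 = 0.924450
d₂ = d₁ − σ√T = 0.924450 − 0.546741 = 0.377710
N(d₁) = 0.822374,  N(d₂) = 0.647177,  e^(−rT) = 0.931378
E₀ = V₀·N(d₁) − D·e^(−rT)·N(d₂)
   = 578.1043·0.822374 − 434.7943·0.931378·0.647177 = 213.338758
B₀ = V₀ − E₀ = 578.1043 − 213.338758 = 364.765542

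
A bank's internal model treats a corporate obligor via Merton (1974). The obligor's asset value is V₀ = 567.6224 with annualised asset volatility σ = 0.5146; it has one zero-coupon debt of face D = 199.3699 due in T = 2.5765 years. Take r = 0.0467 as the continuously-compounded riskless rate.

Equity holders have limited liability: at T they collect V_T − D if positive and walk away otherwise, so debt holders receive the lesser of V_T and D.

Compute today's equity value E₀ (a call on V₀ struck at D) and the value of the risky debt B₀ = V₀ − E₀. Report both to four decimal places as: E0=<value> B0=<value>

d₁ = [ln(V₀/D) + (r + σ²/2)T] / (σ√T)
   = [ln(567.6224/199.3699) + (0.0467 + 0.5·0.5146²)·2.5765] / (0.5146·√2.5765)
   = [1.046295 + 0.461468] / 0.826009 = 1.825358
d₂ = d₁ − σ√T = 1.825358 − 0.826009 = 0.999349
N(d₁) = 0.966027,  N(d₂) = 0.841187,  e^(−rT) = 0.886634
E₀ = V₀·N(d₁) − D·e^(−rT)·N(d₂)
   = 567.6224·0.966027 − 199.3699·0.886634·0.841187 = 399.643127
B₀ = V₀ − E₀ = 567.6224 − 399.643127 = 167.979273

E0=399.6431 B0=167.9793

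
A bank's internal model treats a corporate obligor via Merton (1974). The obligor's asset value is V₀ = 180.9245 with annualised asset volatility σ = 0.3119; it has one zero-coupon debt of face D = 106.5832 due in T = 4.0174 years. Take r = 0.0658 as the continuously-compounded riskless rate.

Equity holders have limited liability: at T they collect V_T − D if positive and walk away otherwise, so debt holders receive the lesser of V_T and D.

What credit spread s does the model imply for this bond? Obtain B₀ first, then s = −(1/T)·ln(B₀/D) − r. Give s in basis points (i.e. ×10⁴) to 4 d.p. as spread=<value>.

spread=111.1639

d₁ = [ln(V₀/D) + (r + σ²/2)T] / (σ√T)
   = [ln(180.9245/106.5832) + (0.0658 + 0.5·0.3119²)·4.0174] / (0.3119·√4.0174)
   = [0.529154 + 0.459754] / 0.625155 = 1.581860
d₂ = d₁ − σ√T = 1.581860 − 0.625155 = 0.956705
N(d₁) = 0.943159,  N(d₂) = 0.830642,  e^(−rT) = 0.767709
E₀ = V₀·N(d₁) − D·e^(−rT)·N(d₂)
   = 180.9245·0.943159 − 106.5832·0.767709·0.830642 = 102.673469
B₀ = V₀ − E₀ = 180.9245 − 102.673469 = 78.251031
spread = −(1/T)·ln(B₀/D) − r = −(1/4.0174)·ln(78.251031/106.5832) − 0.0658 = 0.01111639
in basis points: 0.01111639 × 10⁴ = 111.1639 bp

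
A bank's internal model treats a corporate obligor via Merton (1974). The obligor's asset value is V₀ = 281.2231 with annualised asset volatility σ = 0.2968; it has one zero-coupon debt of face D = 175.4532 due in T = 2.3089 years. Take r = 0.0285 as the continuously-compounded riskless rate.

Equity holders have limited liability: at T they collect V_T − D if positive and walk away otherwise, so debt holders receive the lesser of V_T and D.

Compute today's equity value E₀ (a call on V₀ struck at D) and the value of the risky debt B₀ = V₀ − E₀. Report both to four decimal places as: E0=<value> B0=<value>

d₁ = [ln(V₀/D) + (r + σ²/2)T] / (σ√T)
   = [ln(281.2231/175.4532) + (0.0285 + 0.5·0.2968²)·2.3089] / (0.2968·√2.3089)
   = [0.471776 + 0.167499] / 0.450990 = 1.417495
d₂ = d₁ − σ√T = 1.417495 − 0.450990 = 0.966505
N(d₁) = 0.921831,  N(d₂) = 0.833104,  e^(−rT) = 0.936315
E₀ = V₀·N(d₁) − D·e^(−rT)·N(d₂)
   = 281.2231·0.921831 − 175.4532·0.936315·0.833104 = 122.378246
B₀ = V₀ − E₀ = 281.2231 − 122.378246 = 158.844854

E0=122.3782 B0=158.8449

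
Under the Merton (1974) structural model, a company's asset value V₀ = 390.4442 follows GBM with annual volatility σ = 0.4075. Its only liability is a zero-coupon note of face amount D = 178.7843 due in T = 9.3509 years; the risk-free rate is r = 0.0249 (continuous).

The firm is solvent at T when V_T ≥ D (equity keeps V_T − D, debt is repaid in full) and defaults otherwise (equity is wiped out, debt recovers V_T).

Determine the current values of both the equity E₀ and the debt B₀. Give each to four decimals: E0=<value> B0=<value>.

d₁ = [ln(V₀/D) + (r + σ²/2)T] / (σ√T)
   = [ln(390.4442/178.7843) + (0.0249 + 0.5·0.4075²)·9.3509] / (0.4075·√9.3509)
   = [0.781105 + 1.009225] / 1.246104 = 1.436742
d₂ = d₁ − σ√T = 1.436742 − 1.246104 = 0.190638
N(d₁) = 0.924604,  N(d₂) = 0.575595,  e^(−rT) = 0.792282
E₀ = V₀·N(d₁) − D·e^(−rT)·N(d₂)
   = 390.4442·0.924604 − 178.7843·0.792282·0.575595 = 279.474672
B₀ = V₀ − E₀ = 390.4442 − 279.474672 = 110.969528

E0=279.4747 B0=110.9695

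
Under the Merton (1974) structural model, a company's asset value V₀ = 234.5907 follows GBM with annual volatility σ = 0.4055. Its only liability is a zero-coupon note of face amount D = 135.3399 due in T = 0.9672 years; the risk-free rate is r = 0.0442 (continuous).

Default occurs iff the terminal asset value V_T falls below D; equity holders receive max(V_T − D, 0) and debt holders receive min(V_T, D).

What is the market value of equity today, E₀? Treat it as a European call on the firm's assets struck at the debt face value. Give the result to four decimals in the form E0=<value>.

E0=106.9869

d₁ = [ln(V₀/D) + (r + σ²/2)T] / (σ√T)
   = [ln(234.5907/135.3399) + (0.0442 + 0.5·0.4055²)·0.9672] / (0.4055·√0.9672)
   = [0.550053 + 0.122269] / 0.398794 = 1.685885
d₂ = d₁ − σ√T = 1.685885 − 0.398794 = 1.287091
N(d₁) = 0.954091,  N(d₂) = 0.900969,  e^(−rT) = 0.958151
E₀ = V₀·N(d₁) − D·e^(−rT)·N(d₂)
   = 234.5907·0.954091 − 135.3399·0.958151·0.900969 = 106.986856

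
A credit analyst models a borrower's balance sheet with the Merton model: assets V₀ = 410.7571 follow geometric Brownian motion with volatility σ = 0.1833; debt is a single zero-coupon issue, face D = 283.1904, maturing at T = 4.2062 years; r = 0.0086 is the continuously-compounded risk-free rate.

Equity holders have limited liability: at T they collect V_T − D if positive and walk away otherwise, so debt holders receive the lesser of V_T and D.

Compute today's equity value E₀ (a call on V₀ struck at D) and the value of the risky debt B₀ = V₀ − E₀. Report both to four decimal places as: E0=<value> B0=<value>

E0=146.4175 B0=264.3396

d₁ = [ln(V₀/D) + (r + σ²/2)T] / (σ√T)
   = [ln(410.7571/283.1904) + (0.0086 + 0.5·0.1833²)·4.2062] / (0.1833·√4.2062)
   = [0.371883 + 0.106835] / 0.375930 = 1.273421
d₂ = d₁ − σ√T = 1.273421 − 0.375930 = 0.897491
N(d₁) = 0.898566,  N(d₂) = 0.815271,  e^(−rT) = 0.964473
E₀ = V₀·N(d₁) − D·e^(−rT)·N(d₂)
   = 410.7571·0.898566 − 283.1904·0.964473·0.815271 = 146.417527
B₀ = V₀ − E₀ = 410.7571 − 146.417527 = 264.339573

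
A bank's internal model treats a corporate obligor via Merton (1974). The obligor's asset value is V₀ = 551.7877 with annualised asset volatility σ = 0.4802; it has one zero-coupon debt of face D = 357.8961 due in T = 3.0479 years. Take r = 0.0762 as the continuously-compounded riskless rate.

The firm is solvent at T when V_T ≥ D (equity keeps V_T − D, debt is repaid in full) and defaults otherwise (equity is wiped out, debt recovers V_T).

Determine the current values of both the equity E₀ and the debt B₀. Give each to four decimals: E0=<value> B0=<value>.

d₁ = [ln(V₀/D) + (r + σ²/2)T] / (σ√T)
   = [ln(551.7877/357.8961) + (0.0762 + 0.5·0.4802²)·3.0479] / (0.4802·√3.0479)
   = [0.432921 + 0.583661] / 0.838344 = 1.212606
d₂ = d₁ − σ√T = 1.212606 − 0.838344 = 0.374261
N(d₁) = 0.887360,  N(d₂) = 0.645895,  e^(−rT) = 0.792748
E₀ = V₀·N(d₁) − D·e^(−rT)·N(d₂)
   = 551.7877·0.887360 − 357.8961·0.792748·0.645895 = 306.379935
B₀ = V₀ − E₀ = 551.7877 − 306.379935 = 245.407765

E0=306.3799 B0=245.4078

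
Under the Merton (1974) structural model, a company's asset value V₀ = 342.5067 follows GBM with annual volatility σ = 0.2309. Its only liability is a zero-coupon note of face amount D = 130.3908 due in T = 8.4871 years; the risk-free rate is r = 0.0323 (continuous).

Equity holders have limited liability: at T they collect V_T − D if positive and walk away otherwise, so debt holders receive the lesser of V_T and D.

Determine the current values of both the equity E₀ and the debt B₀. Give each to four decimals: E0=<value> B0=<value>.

d₁ = [ln(V₀/D) + (r + σ²/2)T] / (σ√T)
   = [ln(342.5067/130.3908) + (0.0323 + 0.5·0.2309²)·8.4871] / (0.2309·√8.4871)
   = [0.965755 + 0.500377] / 0.672672 = 2.179564
d₂ = d₁ − σ√T = 2.179564 − 0.672672 = 1.506892
N(d₁) = 0.985355,  N(d₂) = 0.934081,  e^(−rT) = 0.760231
E₀ = V₀·N(d₁) − D·e^(−rT)·N(d₂)
   = 342.5067·0.985355 − 130.3908·0.760231·0.934081 = 244.898015
B₀ = V₀ − E₀ = 342.5067 − 244.898015 = 97.608685

E0=244.8980 B0=97.6087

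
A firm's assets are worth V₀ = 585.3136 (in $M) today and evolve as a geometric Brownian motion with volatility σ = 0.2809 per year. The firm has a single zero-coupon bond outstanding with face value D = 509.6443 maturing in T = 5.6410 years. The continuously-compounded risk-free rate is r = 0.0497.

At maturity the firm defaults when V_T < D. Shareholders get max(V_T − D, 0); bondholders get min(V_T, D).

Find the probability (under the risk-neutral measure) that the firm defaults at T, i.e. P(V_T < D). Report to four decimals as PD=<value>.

PD=0.3843

d₁ = [ln(V₀/D) + (r + σ²/2)T] / (σ√T)
   = [ln(585.3136/509.6443) + (0.0497 + 0.5·0.2809²)·5.6410] / (0.2809·√5.6410)
   = [0.138435 + 0.502909] / 0.667160 = 0.961304
d₂ = d₁ − σ√T = 0.961304 − 0.667160 = 0.294145
risk-neutral PD = N(−d₂) = N(-0.294145) = 0.384324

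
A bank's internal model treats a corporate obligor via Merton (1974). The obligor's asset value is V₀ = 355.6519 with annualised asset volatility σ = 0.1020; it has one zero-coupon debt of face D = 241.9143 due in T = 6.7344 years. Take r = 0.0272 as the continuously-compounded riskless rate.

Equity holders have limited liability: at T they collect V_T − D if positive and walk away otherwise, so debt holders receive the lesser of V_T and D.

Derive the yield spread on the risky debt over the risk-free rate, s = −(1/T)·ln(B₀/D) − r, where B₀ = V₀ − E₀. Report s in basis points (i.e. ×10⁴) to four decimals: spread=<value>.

d₁ = [ln(V₀/D) + (r + σ²/2)T] / (σ√T)
   = [ln(355.6519/241.9143) + (0.0272 + 0.5·0.1020²)·6.7344] / (0.1020·√6.7344)
   = [0.385369 + 0.218208] / 0.264697 = 2.280253
d₂ = d₁ − σ√T = 2.280253 − 0.264697 = 2.015556
N(d₁) = 0.988704,  N(d₂) = 0.978077,  e^(−rT) = 0.832622
E₀ = V₀·N(d₁) − D·e^(−rT)·N(d₂)
   = 355.6519·0.988704 − 241.9143·0.832622·0.978077 = 154.627044
B₀ = V₀ − E₀ = 355.6519 − 154.627044 = 201.024856
spread = −(1/T)·ln(B₀/D) − r = −(1/6.7344)·ln(201.024856/241.9143) − 0.0272 = 0.00029391
in basis points: 0.00029391 × 10⁴ = 2.9391 bp

spread=2.9391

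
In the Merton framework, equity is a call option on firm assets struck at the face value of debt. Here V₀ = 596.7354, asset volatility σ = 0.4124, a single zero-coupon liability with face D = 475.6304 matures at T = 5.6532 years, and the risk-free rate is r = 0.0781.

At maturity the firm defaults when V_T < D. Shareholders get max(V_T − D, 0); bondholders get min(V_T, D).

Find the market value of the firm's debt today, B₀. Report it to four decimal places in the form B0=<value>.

d₁ = [ln(V₀/D) + (r + σ²/2)T] / (σ√T)
   = [ln(596.7354/475.6304) + (0.0781 + 0.5·0.4124²)·5.6532] / (0.4124·√5.6532)
   = [0.226833 + 0.922245] / 0.980541 = 1.171882
d₂ = d₁ − σ√T = 1.171882 − 0.980541 = 0.191340
N(d₁) = 0.879378,  N(d₂) = 0.575871,  e^(−rT) = 0.643061
E₀ = V₀·N(d₁) − D·e^(−rT)·N(d₂)
   = 596.7354·0.879378 − 475.6304·0.643061·0.575871 = 348.620269
B₀ = V₀ − E₀ = 596.7354 − 348.620269 = 248.115131

B0=248.1151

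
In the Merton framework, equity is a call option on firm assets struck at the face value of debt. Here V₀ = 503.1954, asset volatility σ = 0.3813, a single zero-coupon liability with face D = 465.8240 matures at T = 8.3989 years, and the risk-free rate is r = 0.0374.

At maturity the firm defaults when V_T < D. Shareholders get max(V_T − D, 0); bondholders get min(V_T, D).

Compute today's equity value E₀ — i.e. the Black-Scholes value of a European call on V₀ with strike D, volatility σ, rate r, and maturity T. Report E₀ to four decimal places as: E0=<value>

d₁ = [ln(V₀/D) + (r + σ²/2)T] / (σ√T)
   = [ln(503.1954/465.8240) + (0.0374 + 0.5·0.3813²)·8.3989] / (0.3813·√8.3989)
   = [0.077171 + 0.924676] / 1.105040 = 0.906615
d₂ = d₁ − σ√T = 0.906615 − 1.105040 = -0.198425
N(d₁) = 0.817695,  N(d₂) = 0.421356,  e^(−rT) = 0.730432
E₀ = V₀·N(d₁) − D·e^(−rT)·N(d₂)
   = 503.1954·0.817695 − 465.8240·0.730432·0.421356 = 268.092584

E0=268.0926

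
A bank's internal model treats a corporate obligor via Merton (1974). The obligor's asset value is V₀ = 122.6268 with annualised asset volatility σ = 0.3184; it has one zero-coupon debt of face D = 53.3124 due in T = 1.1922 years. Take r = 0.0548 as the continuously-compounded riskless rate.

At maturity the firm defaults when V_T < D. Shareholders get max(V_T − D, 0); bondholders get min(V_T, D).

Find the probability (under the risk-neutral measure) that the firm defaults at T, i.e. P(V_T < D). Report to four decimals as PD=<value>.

d₁ = [ln(V₀/D) + (r + σ²/2)T] / (σ√T)
   = [ln(122.6268/53.3124) + (0.0548 + 0.5·0.3184²)·1.1922] / (0.3184·√1.1922)
   = [0.832977 + 0.125764] / 0.347654 = 2.757742
d₂ = d₁ − σ√T = 2.757742 − 0.347654 = 2.410088
risk-neutral PD = N(−d₂) = N(-2.410088) = 0.007974

PD=0.0080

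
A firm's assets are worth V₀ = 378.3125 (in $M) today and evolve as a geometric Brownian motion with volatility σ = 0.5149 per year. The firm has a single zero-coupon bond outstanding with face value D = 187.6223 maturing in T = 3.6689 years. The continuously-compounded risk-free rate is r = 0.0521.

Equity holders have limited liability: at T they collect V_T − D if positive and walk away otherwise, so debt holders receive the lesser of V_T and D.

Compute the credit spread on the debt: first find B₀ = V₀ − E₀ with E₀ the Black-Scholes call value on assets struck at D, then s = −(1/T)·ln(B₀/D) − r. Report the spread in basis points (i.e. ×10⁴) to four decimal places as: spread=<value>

d₁ = [ln(V₀/D) + (r + σ²/2)T] / (σ√T)
   = [ln(378.3125/187.6223) + (0.0521 + 0.5·0.5149²)·3.6689] / (0.5149·√3.6689)
   = [0.701290 + 0.677503] / 0.986259 = 1.398003
d₂ = d₁ − σ√T = 1.398003 − 0.986259 = 0.411744
N(d₁) = 0.918944,  N(d₂) = 0.659737,  e^(−rT) = 0.826009
E₀ = V₀·N(d₁) − D·e^(−rT)·N(d₂)
   = 378.3125·0.918944 − 187.6223·0.826009·0.659737 = 245.403514
B₀ = V₀ − E₀ = 378.3125 − 245.403514 = 132.908986
spread = −(1/T)·ln(B₀/D) − r = −(1/3.6689)·ln(132.908986/187.6223) − 0.0521 = 0.04186994
in basis points: 0.04186994 × 10⁴ = 418.6994 bp

spread=418.6994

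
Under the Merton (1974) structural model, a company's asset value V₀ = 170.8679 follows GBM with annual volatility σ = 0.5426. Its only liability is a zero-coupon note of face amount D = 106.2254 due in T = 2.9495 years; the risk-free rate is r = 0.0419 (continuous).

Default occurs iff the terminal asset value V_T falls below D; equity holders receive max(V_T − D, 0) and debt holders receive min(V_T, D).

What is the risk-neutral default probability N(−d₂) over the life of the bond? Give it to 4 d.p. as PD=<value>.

PD=0.4298

d₁ = [ln(V₀/D) + (r + σ²/2)T] / (σ√T)
   = [ln(170.8679/106.2254) + (0.0419 + 0.5·0.5426²)·2.9495] / (0.5426·√2.9495)
   = [0.475327 + 0.557772] / 0.931867 = 1.108634
d₂ = d₁ − σ√T = 1.108634 − 0.931867 = 0.176767
risk-neutral PD = N(−d₂) = N(-0.176767) = 0.429846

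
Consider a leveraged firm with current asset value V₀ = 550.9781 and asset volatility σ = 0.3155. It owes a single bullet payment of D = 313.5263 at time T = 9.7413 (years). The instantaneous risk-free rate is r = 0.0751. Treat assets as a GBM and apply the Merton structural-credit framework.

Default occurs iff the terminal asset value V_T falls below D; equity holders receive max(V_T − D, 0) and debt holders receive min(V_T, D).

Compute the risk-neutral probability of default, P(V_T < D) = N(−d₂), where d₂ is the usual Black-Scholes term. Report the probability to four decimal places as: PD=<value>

d₁ = [ln(V₀/D) + (r + σ²/2)T] / (σ√T)
   = [ln(550.9781/313.5263) + (0.0751 + 0.5·0.3155²)·9.7413] / (0.3155·√9.7413)
   = [0.563812 + 1.216397] / 0.984709 = 1.807853
d₂ = d₁ − σ√T = 1.807853 − 0.984709 = 0.823145
risk-neutral PD = N(−d₂) = N(-0.823145) = 0.205213

PD=0.2052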